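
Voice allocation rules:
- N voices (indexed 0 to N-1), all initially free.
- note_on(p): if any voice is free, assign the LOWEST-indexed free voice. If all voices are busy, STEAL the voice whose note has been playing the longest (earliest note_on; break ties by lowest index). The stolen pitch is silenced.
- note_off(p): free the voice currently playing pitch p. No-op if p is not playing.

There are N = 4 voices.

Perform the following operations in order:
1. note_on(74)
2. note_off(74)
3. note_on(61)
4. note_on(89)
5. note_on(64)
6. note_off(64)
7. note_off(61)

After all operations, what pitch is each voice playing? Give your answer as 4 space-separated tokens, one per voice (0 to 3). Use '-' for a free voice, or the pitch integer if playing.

Answer: - 89 - -

Derivation:
Op 1: note_on(74): voice 0 is free -> assigned | voices=[74 - - -]
Op 2: note_off(74): free voice 0 | voices=[- - - -]
Op 3: note_on(61): voice 0 is free -> assigned | voices=[61 - - -]
Op 4: note_on(89): voice 1 is free -> assigned | voices=[61 89 - -]
Op 5: note_on(64): voice 2 is free -> assigned | voices=[61 89 64 -]
Op 6: note_off(64): free voice 2 | voices=[61 89 - -]
Op 7: note_off(61): free voice 0 | voices=[- 89 - -]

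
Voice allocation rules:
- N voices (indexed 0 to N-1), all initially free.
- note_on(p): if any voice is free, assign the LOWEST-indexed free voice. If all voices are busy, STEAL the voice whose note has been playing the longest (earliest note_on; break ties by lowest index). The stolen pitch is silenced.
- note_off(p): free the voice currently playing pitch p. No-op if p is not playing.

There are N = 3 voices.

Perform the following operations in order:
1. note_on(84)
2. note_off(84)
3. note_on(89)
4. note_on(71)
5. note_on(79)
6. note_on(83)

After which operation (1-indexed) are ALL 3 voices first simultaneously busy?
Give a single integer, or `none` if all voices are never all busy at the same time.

Answer: 5

Derivation:
Op 1: note_on(84): voice 0 is free -> assigned | voices=[84 - -]
Op 2: note_off(84): free voice 0 | voices=[- - -]
Op 3: note_on(89): voice 0 is free -> assigned | voices=[89 - -]
Op 4: note_on(71): voice 1 is free -> assigned | voices=[89 71 -]
Op 5: note_on(79): voice 2 is free -> assigned | voices=[89 71 79]
Op 6: note_on(83): all voices busy, STEAL voice 0 (pitch 89, oldest) -> assign | voices=[83 71 79]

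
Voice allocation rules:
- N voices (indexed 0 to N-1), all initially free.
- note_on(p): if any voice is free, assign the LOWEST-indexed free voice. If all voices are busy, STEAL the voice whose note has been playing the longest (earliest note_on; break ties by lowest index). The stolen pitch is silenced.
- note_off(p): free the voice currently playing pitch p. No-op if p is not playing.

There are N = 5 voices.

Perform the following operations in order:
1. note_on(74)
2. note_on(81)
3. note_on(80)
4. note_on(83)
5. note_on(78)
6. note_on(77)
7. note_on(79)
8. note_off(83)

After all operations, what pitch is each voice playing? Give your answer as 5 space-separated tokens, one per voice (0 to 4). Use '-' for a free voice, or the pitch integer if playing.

Answer: 77 79 80 - 78

Derivation:
Op 1: note_on(74): voice 0 is free -> assigned | voices=[74 - - - -]
Op 2: note_on(81): voice 1 is free -> assigned | voices=[74 81 - - -]
Op 3: note_on(80): voice 2 is free -> assigned | voices=[74 81 80 - -]
Op 4: note_on(83): voice 3 is free -> assigned | voices=[74 81 80 83 -]
Op 5: note_on(78): voice 4 is free -> assigned | voices=[74 81 80 83 78]
Op 6: note_on(77): all voices busy, STEAL voice 0 (pitch 74, oldest) -> assign | voices=[77 81 80 83 78]
Op 7: note_on(79): all voices busy, STEAL voice 1 (pitch 81, oldest) -> assign | voices=[77 79 80 83 78]
Op 8: note_off(83): free voice 3 | voices=[77 79 80 - 78]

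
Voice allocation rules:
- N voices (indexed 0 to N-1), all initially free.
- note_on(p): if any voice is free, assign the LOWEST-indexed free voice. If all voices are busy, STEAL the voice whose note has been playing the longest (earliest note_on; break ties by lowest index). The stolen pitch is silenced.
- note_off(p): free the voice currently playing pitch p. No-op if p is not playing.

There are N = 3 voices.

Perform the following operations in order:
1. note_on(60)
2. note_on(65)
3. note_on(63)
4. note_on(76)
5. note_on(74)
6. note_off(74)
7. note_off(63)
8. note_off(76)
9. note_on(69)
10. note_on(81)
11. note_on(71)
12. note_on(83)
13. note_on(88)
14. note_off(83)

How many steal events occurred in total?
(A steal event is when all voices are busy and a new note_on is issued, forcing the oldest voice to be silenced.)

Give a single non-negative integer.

Answer: 4

Derivation:
Op 1: note_on(60): voice 0 is free -> assigned | voices=[60 - -]
Op 2: note_on(65): voice 1 is free -> assigned | voices=[60 65 -]
Op 3: note_on(63): voice 2 is free -> assigned | voices=[60 65 63]
Op 4: note_on(76): all voices busy, STEAL voice 0 (pitch 60, oldest) -> assign | voices=[76 65 63]
Op 5: note_on(74): all voices busy, STEAL voice 1 (pitch 65, oldest) -> assign | voices=[76 74 63]
Op 6: note_off(74): free voice 1 | voices=[76 - 63]
Op 7: note_off(63): free voice 2 | voices=[76 - -]
Op 8: note_off(76): free voice 0 | voices=[- - -]
Op 9: note_on(69): voice 0 is free -> assigned | voices=[69 - -]
Op 10: note_on(81): voice 1 is free -> assigned | voices=[69 81 -]
Op 11: note_on(71): voice 2 is free -> assigned | voices=[69 81 71]
Op 12: note_on(83): all voices busy, STEAL voice 0 (pitch 69, oldest) -> assign | voices=[83 81 71]
Op 13: note_on(88): all voices busy, STEAL voice 1 (pitch 81, oldest) -> assign | voices=[83 88 71]
Op 14: note_off(83): free voice 0 | voices=[- 88 71]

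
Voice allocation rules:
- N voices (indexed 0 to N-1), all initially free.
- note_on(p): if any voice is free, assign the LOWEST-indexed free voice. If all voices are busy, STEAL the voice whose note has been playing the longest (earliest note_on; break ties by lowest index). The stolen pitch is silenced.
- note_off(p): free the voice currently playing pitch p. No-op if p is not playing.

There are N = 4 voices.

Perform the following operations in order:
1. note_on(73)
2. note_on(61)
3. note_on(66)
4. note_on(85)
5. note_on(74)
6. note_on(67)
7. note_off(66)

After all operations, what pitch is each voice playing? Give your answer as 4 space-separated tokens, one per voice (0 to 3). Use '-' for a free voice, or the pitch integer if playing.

Answer: 74 67 - 85

Derivation:
Op 1: note_on(73): voice 0 is free -> assigned | voices=[73 - - -]
Op 2: note_on(61): voice 1 is free -> assigned | voices=[73 61 - -]
Op 3: note_on(66): voice 2 is free -> assigned | voices=[73 61 66 -]
Op 4: note_on(85): voice 3 is free -> assigned | voices=[73 61 66 85]
Op 5: note_on(74): all voices busy, STEAL voice 0 (pitch 73, oldest) -> assign | voices=[74 61 66 85]
Op 6: note_on(67): all voices busy, STEAL voice 1 (pitch 61, oldest) -> assign | voices=[74 67 66 85]
Op 7: note_off(66): free voice 2 | voices=[74 67 - 85]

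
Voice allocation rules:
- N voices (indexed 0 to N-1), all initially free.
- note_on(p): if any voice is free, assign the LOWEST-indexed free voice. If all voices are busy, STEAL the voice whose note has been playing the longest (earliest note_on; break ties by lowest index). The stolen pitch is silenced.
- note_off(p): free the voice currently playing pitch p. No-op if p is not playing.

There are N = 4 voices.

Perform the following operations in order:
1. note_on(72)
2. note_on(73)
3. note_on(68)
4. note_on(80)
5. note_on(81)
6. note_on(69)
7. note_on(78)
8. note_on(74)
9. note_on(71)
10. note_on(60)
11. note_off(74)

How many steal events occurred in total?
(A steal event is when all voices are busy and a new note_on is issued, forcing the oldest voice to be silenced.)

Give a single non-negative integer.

Op 1: note_on(72): voice 0 is free -> assigned | voices=[72 - - -]
Op 2: note_on(73): voice 1 is free -> assigned | voices=[72 73 - -]
Op 3: note_on(68): voice 2 is free -> assigned | voices=[72 73 68 -]
Op 4: note_on(80): voice 3 is free -> assigned | voices=[72 73 68 80]
Op 5: note_on(81): all voices busy, STEAL voice 0 (pitch 72, oldest) -> assign | voices=[81 73 68 80]
Op 6: note_on(69): all voices busy, STEAL voice 1 (pitch 73, oldest) -> assign | voices=[81 69 68 80]
Op 7: note_on(78): all voices busy, STEAL voice 2 (pitch 68, oldest) -> assign | voices=[81 69 78 80]
Op 8: note_on(74): all voices busy, STEAL voice 3 (pitch 80, oldest) -> assign | voices=[81 69 78 74]
Op 9: note_on(71): all voices busy, STEAL voice 0 (pitch 81, oldest) -> assign | voices=[71 69 78 74]
Op 10: note_on(60): all voices busy, STEAL voice 1 (pitch 69, oldest) -> assign | voices=[71 60 78 74]
Op 11: note_off(74): free voice 3 | voices=[71 60 78 -]

Answer: 6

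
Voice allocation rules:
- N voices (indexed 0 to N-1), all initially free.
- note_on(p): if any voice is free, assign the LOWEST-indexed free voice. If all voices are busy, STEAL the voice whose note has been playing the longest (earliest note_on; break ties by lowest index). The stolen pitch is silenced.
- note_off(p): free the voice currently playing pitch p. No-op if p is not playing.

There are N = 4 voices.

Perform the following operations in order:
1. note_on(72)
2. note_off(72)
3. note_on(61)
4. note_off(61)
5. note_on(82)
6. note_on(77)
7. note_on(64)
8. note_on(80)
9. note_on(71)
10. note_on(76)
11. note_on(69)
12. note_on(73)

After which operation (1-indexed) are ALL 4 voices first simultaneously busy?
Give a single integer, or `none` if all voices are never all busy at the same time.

Op 1: note_on(72): voice 0 is free -> assigned | voices=[72 - - -]
Op 2: note_off(72): free voice 0 | voices=[- - - -]
Op 3: note_on(61): voice 0 is free -> assigned | voices=[61 - - -]
Op 4: note_off(61): free voice 0 | voices=[- - - -]
Op 5: note_on(82): voice 0 is free -> assigned | voices=[82 - - -]
Op 6: note_on(77): voice 1 is free -> assigned | voices=[82 77 - -]
Op 7: note_on(64): voice 2 is free -> assigned | voices=[82 77 64 -]
Op 8: note_on(80): voice 3 is free -> assigned | voices=[82 77 64 80]
Op 9: note_on(71): all voices busy, STEAL voice 0 (pitch 82, oldest) -> assign | voices=[71 77 64 80]
Op 10: note_on(76): all voices busy, STEAL voice 1 (pitch 77, oldest) -> assign | voices=[71 76 64 80]
Op 11: note_on(69): all voices busy, STEAL voice 2 (pitch 64, oldest) -> assign | voices=[71 76 69 80]
Op 12: note_on(73): all voices busy, STEAL voice 3 (pitch 80, oldest) -> assign | voices=[71 76 69 73]

Answer: 8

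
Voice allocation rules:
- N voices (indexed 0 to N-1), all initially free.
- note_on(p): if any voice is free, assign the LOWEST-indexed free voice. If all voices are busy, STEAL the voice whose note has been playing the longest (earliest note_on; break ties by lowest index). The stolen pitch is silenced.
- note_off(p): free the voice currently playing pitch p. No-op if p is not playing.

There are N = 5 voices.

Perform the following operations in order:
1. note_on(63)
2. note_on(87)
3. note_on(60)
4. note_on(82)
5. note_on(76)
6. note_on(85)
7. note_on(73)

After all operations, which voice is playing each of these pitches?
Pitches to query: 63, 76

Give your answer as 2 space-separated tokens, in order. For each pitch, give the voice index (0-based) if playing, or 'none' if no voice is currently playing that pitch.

Answer: none 4

Derivation:
Op 1: note_on(63): voice 0 is free -> assigned | voices=[63 - - - -]
Op 2: note_on(87): voice 1 is free -> assigned | voices=[63 87 - - -]
Op 3: note_on(60): voice 2 is free -> assigned | voices=[63 87 60 - -]
Op 4: note_on(82): voice 3 is free -> assigned | voices=[63 87 60 82 -]
Op 5: note_on(76): voice 4 is free -> assigned | voices=[63 87 60 82 76]
Op 6: note_on(85): all voices busy, STEAL voice 0 (pitch 63, oldest) -> assign | voices=[85 87 60 82 76]
Op 7: note_on(73): all voices busy, STEAL voice 1 (pitch 87, oldest) -> assign | voices=[85 73 60 82 76]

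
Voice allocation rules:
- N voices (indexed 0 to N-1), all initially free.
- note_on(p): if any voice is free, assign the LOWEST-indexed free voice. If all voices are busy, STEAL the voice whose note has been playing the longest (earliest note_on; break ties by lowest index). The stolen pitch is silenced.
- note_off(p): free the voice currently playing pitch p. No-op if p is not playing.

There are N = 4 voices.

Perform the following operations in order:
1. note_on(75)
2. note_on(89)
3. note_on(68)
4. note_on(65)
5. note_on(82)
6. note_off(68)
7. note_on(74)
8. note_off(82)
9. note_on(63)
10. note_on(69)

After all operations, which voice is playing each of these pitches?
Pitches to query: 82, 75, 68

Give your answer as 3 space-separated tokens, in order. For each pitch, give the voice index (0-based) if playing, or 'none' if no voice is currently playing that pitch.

Op 1: note_on(75): voice 0 is free -> assigned | voices=[75 - - -]
Op 2: note_on(89): voice 1 is free -> assigned | voices=[75 89 - -]
Op 3: note_on(68): voice 2 is free -> assigned | voices=[75 89 68 -]
Op 4: note_on(65): voice 3 is free -> assigned | voices=[75 89 68 65]
Op 5: note_on(82): all voices busy, STEAL voice 0 (pitch 75, oldest) -> assign | voices=[82 89 68 65]
Op 6: note_off(68): free voice 2 | voices=[82 89 - 65]
Op 7: note_on(74): voice 2 is free -> assigned | voices=[82 89 74 65]
Op 8: note_off(82): free voice 0 | voices=[- 89 74 65]
Op 9: note_on(63): voice 0 is free -> assigned | voices=[63 89 74 65]
Op 10: note_on(69): all voices busy, STEAL voice 1 (pitch 89, oldest) -> assign | voices=[63 69 74 65]

Answer: none none none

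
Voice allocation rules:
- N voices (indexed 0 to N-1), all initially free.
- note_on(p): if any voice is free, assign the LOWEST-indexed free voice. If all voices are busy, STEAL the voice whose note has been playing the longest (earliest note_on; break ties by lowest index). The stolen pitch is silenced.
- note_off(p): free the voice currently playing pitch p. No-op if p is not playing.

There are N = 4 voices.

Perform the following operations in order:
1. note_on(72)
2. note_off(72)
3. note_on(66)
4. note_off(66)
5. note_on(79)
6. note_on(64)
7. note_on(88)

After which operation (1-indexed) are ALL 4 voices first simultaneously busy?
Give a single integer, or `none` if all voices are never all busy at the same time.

Answer: none

Derivation:
Op 1: note_on(72): voice 0 is free -> assigned | voices=[72 - - -]
Op 2: note_off(72): free voice 0 | voices=[- - - -]
Op 3: note_on(66): voice 0 is free -> assigned | voices=[66 - - -]
Op 4: note_off(66): free voice 0 | voices=[- - - -]
Op 5: note_on(79): voice 0 is free -> assigned | voices=[79 - - -]
Op 6: note_on(64): voice 1 is free -> assigned | voices=[79 64 - -]
Op 7: note_on(88): voice 2 is free -> assigned | voices=[79 64 88 -]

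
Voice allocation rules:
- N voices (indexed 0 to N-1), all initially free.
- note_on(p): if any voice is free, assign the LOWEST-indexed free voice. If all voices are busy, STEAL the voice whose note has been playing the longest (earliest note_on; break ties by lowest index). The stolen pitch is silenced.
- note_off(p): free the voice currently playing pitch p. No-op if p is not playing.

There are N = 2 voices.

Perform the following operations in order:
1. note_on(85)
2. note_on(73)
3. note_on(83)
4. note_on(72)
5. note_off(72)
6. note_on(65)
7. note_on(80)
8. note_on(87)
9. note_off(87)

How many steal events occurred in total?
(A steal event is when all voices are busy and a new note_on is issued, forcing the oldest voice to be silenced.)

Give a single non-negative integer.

Answer: 4

Derivation:
Op 1: note_on(85): voice 0 is free -> assigned | voices=[85 -]
Op 2: note_on(73): voice 1 is free -> assigned | voices=[85 73]
Op 3: note_on(83): all voices busy, STEAL voice 0 (pitch 85, oldest) -> assign | voices=[83 73]
Op 4: note_on(72): all voices busy, STEAL voice 1 (pitch 73, oldest) -> assign | voices=[83 72]
Op 5: note_off(72): free voice 1 | voices=[83 -]
Op 6: note_on(65): voice 1 is free -> assigned | voices=[83 65]
Op 7: note_on(80): all voices busy, STEAL voice 0 (pitch 83, oldest) -> assign | voices=[80 65]
Op 8: note_on(87): all voices busy, STEAL voice 1 (pitch 65, oldest) -> assign | voices=[80 87]
Op 9: note_off(87): free voice 1 | voices=[80 -]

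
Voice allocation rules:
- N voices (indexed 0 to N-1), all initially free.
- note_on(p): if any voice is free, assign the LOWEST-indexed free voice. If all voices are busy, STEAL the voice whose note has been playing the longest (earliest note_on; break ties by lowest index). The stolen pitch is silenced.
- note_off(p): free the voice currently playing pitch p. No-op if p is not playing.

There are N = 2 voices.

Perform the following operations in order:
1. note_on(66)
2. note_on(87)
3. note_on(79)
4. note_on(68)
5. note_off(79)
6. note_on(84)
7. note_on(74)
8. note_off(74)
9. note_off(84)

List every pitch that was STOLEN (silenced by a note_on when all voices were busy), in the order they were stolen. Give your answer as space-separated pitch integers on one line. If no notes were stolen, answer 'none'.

Op 1: note_on(66): voice 0 is free -> assigned | voices=[66 -]
Op 2: note_on(87): voice 1 is free -> assigned | voices=[66 87]
Op 3: note_on(79): all voices busy, STEAL voice 0 (pitch 66, oldest) -> assign | voices=[79 87]
Op 4: note_on(68): all voices busy, STEAL voice 1 (pitch 87, oldest) -> assign | voices=[79 68]
Op 5: note_off(79): free voice 0 | voices=[- 68]
Op 6: note_on(84): voice 0 is free -> assigned | voices=[84 68]
Op 7: note_on(74): all voices busy, STEAL voice 1 (pitch 68, oldest) -> assign | voices=[84 74]
Op 8: note_off(74): free voice 1 | voices=[84 -]
Op 9: note_off(84): free voice 0 | voices=[- -]

Answer: 66 87 68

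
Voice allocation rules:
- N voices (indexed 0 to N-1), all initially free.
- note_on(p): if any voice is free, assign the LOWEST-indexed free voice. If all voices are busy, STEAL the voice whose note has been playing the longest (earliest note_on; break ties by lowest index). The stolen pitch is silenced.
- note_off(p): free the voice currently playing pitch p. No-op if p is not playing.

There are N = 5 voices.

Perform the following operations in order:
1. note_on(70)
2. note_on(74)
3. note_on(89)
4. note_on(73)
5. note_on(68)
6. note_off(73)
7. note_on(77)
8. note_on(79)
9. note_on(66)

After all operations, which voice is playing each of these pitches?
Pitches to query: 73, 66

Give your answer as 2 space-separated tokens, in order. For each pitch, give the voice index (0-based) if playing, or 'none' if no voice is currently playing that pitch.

Answer: none 1

Derivation:
Op 1: note_on(70): voice 0 is free -> assigned | voices=[70 - - - -]
Op 2: note_on(74): voice 1 is free -> assigned | voices=[70 74 - - -]
Op 3: note_on(89): voice 2 is free -> assigned | voices=[70 74 89 - -]
Op 4: note_on(73): voice 3 is free -> assigned | voices=[70 74 89 73 -]
Op 5: note_on(68): voice 4 is free -> assigned | voices=[70 74 89 73 68]
Op 6: note_off(73): free voice 3 | voices=[70 74 89 - 68]
Op 7: note_on(77): voice 3 is free -> assigned | voices=[70 74 89 77 68]
Op 8: note_on(79): all voices busy, STEAL voice 0 (pitch 70, oldest) -> assign | voices=[79 74 89 77 68]
Op 9: note_on(66): all voices busy, STEAL voice 1 (pitch 74, oldest) -> assign | voices=[79 66 89 77 68]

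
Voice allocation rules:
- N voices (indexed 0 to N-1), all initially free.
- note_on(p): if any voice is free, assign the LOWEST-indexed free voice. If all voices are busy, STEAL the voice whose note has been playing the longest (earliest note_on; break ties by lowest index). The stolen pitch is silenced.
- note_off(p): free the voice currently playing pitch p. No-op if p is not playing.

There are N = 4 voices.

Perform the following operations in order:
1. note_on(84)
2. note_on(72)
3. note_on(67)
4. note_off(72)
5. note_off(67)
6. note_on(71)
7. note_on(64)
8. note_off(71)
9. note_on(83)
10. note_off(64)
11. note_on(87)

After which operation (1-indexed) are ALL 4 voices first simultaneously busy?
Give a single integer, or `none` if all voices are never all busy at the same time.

Answer: none

Derivation:
Op 1: note_on(84): voice 0 is free -> assigned | voices=[84 - - -]
Op 2: note_on(72): voice 1 is free -> assigned | voices=[84 72 - -]
Op 3: note_on(67): voice 2 is free -> assigned | voices=[84 72 67 -]
Op 4: note_off(72): free voice 1 | voices=[84 - 67 -]
Op 5: note_off(67): free voice 2 | voices=[84 - - -]
Op 6: note_on(71): voice 1 is free -> assigned | voices=[84 71 - -]
Op 7: note_on(64): voice 2 is free -> assigned | voices=[84 71 64 -]
Op 8: note_off(71): free voice 1 | voices=[84 - 64 -]
Op 9: note_on(83): voice 1 is free -> assigned | voices=[84 83 64 -]
Op 10: note_off(64): free voice 2 | voices=[84 83 - -]
Op 11: note_on(87): voice 2 is free -> assigned | voices=[84 83 87 -]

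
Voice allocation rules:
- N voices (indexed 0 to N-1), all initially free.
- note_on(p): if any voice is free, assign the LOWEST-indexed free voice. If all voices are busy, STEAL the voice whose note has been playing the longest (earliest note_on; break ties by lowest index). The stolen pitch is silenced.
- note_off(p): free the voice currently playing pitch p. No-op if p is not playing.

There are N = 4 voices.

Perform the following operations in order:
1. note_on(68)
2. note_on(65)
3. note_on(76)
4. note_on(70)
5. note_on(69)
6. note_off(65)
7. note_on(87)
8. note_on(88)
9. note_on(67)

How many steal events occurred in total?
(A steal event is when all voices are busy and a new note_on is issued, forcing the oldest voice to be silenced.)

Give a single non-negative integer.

Answer: 3

Derivation:
Op 1: note_on(68): voice 0 is free -> assigned | voices=[68 - - -]
Op 2: note_on(65): voice 1 is free -> assigned | voices=[68 65 - -]
Op 3: note_on(76): voice 2 is free -> assigned | voices=[68 65 76 -]
Op 4: note_on(70): voice 3 is free -> assigned | voices=[68 65 76 70]
Op 5: note_on(69): all voices busy, STEAL voice 0 (pitch 68, oldest) -> assign | voices=[69 65 76 70]
Op 6: note_off(65): free voice 1 | voices=[69 - 76 70]
Op 7: note_on(87): voice 1 is free -> assigned | voices=[69 87 76 70]
Op 8: note_on(88): all voices busy, STEAL voice 2 (pitch 76, oldest) -> assign | voices=[69 87 88 70]
Op 9: note_on(67): all voices busy, STEAL voice 3 (pitch 70, oldest) -> assign | voices=[69 87 88 67]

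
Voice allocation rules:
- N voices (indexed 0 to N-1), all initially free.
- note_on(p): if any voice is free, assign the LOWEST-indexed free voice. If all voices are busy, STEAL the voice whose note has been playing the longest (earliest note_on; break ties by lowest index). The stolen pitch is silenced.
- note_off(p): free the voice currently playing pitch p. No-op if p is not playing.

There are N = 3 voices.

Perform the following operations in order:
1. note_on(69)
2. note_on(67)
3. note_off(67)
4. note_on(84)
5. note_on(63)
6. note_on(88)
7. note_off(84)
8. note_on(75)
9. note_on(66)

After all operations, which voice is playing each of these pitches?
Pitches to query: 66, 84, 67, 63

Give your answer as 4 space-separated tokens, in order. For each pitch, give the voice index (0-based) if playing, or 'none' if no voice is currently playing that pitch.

Answer: 2 none none none

Derivation:
Op 1: note_on(69): voice 0 is free -> assigned | voices=[69 - -]
Op 2: note_on(67): voice 1 is free -> assigned | voices=[69 67 -]
Op 3: note_off(67): free voice 1 | voices=[69 - -]
Op 4: note_on(84): voice 1 is free -> assigned | voices=[69 84 -]
Op 5: note_on(63): voice 2 is free -> assigned | voices=[69 84 63]
Op 6: note_on(88): all voices busy, STEAL voice 0 (pitch 69, oldest) -> assign | voices=[88 84 63]
Op 7: note_off(84): free voice 1 | voices=[88 - 63]
Op 8: note_on(75): voice 1 is free -> assigned | voices=[88 75 63]
Op 9: note_on(66): all voices busy, STEAL voice 2 (pitch 63, oldest) -> assign | voices=[88 75 66]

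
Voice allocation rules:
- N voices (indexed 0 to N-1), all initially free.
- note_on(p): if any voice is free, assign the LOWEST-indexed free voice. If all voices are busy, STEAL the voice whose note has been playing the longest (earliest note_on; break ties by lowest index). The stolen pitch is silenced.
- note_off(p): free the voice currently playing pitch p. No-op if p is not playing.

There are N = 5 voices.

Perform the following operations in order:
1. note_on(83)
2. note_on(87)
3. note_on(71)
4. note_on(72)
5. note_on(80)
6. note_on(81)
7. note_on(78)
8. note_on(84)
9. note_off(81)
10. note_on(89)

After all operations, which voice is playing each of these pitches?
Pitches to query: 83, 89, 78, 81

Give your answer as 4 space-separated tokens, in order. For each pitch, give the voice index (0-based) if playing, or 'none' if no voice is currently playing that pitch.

Answer: none 0 1 none

Derivation:
Op 1: note_on(83): voice 0 is free -> assigned | voices=[83 - - - -]
Op 2: note_on(87): voice 1 is free -> assigned | voices=[83 87 - - -]
Op 3: note_on(71): voice 2 is free -> assigned | voices=[83 87 71 - -]
Op 4: note_on(72): voice 3 is free -> assigned | voices=[83 87 71 72 -]
Op 5: note_on(80): voice 4 is free -> assigned | voices=[83 87 71 72 80]
Op 6: note_on(81): all voices busy, STEAL voice 0 (pitch 83, oldest) -> assign | voices=[81 87 71 72 80]
Op 7: note_on(78): all voices busy, STEAL voice 1 (pitch 87, oldest) -> assign | voices=[81 78 71 72 80]
Op 8: note_on(84): all voices busy, STEAL voice 2 (pitch 71, oldest) -> assign | voices=[81 78 84 72 80]
Op 9: note_off(81): free voice 0 | voices=[- 78 84 72 80]
Op 10: note_on(89): voice 0 is free -> assigned | voices=[89 78 84 72 80]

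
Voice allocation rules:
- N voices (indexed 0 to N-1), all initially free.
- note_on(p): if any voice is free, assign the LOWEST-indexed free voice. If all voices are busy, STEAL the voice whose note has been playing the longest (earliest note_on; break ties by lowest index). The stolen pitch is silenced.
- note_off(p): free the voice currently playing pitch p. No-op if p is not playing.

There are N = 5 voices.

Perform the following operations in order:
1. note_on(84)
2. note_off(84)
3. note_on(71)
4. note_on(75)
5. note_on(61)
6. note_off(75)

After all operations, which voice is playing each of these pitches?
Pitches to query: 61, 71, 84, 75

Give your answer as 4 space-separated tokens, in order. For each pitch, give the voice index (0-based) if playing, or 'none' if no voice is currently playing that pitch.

Op 1: note_on(84): voice 0 is free -> assigned | voices=[84 - - - -]
Op 2: note_off(84): free voice 0 | voices=[- - - - -]
Op 3: note_on(71): voice 0 is free -> assigned | voices=[71 - - - -]
Op 4: note_on(75): voice 1 is free -> assigned | voices=[71 75 - - -]
Op 5: note_on(61): voice 2 is free -> assigned | voices=[71 75 61 - -]
Op 6: note_off(75): free voice 1 | voices=[71 - 61 - -]

Answer: 2 0 none none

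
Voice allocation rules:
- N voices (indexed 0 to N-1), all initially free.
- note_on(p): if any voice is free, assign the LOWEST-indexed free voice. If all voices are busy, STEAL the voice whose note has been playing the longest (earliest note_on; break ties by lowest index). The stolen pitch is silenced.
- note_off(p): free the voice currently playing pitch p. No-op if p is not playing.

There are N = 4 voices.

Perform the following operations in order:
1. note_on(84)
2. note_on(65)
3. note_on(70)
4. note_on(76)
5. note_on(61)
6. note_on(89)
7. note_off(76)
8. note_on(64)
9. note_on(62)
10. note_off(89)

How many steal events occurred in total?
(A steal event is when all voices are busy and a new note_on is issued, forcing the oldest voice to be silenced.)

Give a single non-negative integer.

Op 1: note_on(84): voice 0 is free -> assigned | voices=[84 - - -]
Op 2: note_on(65): voice 1 is free -> assigned | voices=[84 65 - -]
Op 3: note_on(70): voice 2 is free -> assigned | voices=[84 65 70 -]
Op 4: note_on(76): voice 3 is free -> assigned | voices=[84 65 70 76]
Op 5: note_on(61): all voices busy, STEAL voice 0 (pitch 84, oldest) -> assign | voices=[61 65 70 76]
Op 6: note_on(89): all voices busy, STEAL voice 1 (pitch 65, oldest) -> assign | voices=[61 89 70 76]
Op 7: note_off(76): free voice 3 | voices=[61 89 70 -]
Op 8: note_on(64): voice 3 is free -> assigned | voices=[61 89 70 64]
Op 9: note_on(62): all voices busy, STEAL voice 2 (pitch 70, oldest) -> assign | voices=[61 89 62 64]
Op 10: note_off(89): free voice 1 | voices=[61 - 62 64]

Answer: 3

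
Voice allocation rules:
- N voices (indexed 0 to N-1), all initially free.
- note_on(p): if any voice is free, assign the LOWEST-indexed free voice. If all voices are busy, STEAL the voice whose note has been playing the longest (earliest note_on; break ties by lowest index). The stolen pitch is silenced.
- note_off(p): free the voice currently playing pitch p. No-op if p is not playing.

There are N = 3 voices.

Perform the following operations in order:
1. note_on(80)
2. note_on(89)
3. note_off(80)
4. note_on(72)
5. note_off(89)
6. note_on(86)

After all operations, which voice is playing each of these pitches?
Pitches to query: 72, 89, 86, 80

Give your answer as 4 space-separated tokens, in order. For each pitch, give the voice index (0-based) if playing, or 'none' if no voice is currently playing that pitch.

Op 1: note_on(80): voice 0 is free -> assigned | voices=[80 - -]
Op 2: note_on(89): voice 1 is free -> assigned | voices=[80 89 -]
Op 3: note_off(80): free voice 0 | voices=[- 89 -]
Op 4: note_on(72): voice 0 is free -> assigned | voices=[72 89 -]
Op 5: note_off(89): free voice 1 | voices=[72 - -]
Op 6: note_on(86): voice 1 is free -> assigned | voices=[72 86 -]

Answer: 0 none 1 none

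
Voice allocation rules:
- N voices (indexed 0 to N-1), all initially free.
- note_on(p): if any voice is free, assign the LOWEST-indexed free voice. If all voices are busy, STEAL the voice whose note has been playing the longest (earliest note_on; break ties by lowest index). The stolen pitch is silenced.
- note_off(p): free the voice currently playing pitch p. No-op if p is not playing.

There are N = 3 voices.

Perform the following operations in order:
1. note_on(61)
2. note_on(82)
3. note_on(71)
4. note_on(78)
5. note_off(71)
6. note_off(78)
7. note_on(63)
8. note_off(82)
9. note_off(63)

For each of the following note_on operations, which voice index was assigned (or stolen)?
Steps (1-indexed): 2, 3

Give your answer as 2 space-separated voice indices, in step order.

Op 1: note_on(61): voice 0 is free -> assigned | voices=[61 - -]
Op 2: note_on(82): voice 1 is free -> assigned | voices=[61 82 -]
Op 3: note_on(71): voice 2 is free -> assigned | voices=[61 82 71]
Op 4: note_on(78): all voices busy, STEAL voice 0 (pitch 61, oldest) -> assign | voices=[78 82 71]
Op 5: note_off(71): free voice 2 | voices=[78 82 -]
Op 6: note_off(78): free voice 0 | voices=[- 82 -]
Op 7: note_on(63): voice 0 is free -> assigned | voices=[63 82 -]
Op 8: note_off(82): free voice 1 | voices=[63 - -]
Op 9: note_off(63): free voice 0 | voices=[- - -]

Answer: 1 2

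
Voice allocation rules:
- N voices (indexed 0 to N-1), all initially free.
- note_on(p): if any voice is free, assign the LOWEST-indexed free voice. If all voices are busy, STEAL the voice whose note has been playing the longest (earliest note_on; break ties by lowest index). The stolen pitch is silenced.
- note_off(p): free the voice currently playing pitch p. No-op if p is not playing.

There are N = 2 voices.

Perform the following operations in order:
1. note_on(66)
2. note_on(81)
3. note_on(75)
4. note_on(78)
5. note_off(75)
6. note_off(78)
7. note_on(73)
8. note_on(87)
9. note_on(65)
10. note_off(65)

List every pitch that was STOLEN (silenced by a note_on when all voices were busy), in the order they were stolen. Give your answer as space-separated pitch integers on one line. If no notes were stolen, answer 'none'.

Op 1: note_on(66): voice 0 is free -> assigned | voices=[66 -]
Op 2: note_on(81): voice 1 is free -> assigned | voices=[66 81]
Op 3: note_on(75): all voices busy, STEAL voice 0 (pitch 66, oldest) -> assign | voices=[75 81]
Op 4: note_on(78): all voices busy, STEAL voice 1 (pitch 81, oldest) -> assign | voices=[75 78]
Op 5: note_off(75): free voice 0 | voices=[- 78]
Op 6: note_off(78): free voice 1 | voices=[- -]
Op 7: note_on(73): voice 0 is free -> assigned | voices=[73 -]
Op 8: note_on(87): voice 1 is free -> assigned | voices=[73 87]
Op 9: note_on(65): all voices busy, STEAL voice 0 (pitch 73, oldest) -> assign | voices=[65 87]
Op 10: note_off(65): free voice 0 | voices=[- 87]

Answer: 66 81 73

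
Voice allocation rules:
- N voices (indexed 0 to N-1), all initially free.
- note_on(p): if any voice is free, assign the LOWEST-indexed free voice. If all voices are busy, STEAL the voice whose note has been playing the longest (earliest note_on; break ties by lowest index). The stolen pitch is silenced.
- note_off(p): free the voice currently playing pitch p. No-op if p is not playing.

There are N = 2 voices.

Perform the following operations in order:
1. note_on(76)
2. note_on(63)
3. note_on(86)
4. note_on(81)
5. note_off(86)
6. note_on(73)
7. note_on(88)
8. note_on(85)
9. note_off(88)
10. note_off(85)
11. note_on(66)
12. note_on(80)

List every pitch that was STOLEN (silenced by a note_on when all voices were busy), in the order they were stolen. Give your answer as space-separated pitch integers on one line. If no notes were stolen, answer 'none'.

Op 1: note_on(76): voice 0 is free -> assigned | voices=[76 -]
Op 2: note_on(63): voice 1 is free -> assigned | voices=[76 63]
Op 3: note_on(86): all voices busy, STEAL voice 0 (pitch 76, oldest) -> assign | voices=[86 63]
Op 4: note_on(81): all voices busy, STEAL voice 1 (pitch 63, oldest) -> assign | voices=[86 81]
Op 5: note_off(86): free voice 0 | voices=[- 81]
Op 6: note_on(73): voice 0 is free -> assigned | voices=[73 81]
Op 7: note_on(88): all voices busy, STEAL voice 1 (pitch 81, oldest) -> assign | voices=[73 88]
Op 8: note_on(85): all voices busy, STEAL voice 0 (pitch 73, oldest) -> assign | voices=[85 88]
Op 9: note_off(88): free voice 1 | voices=[85 -]
Op 10: note_off(85): free voice 0 | voices=[- -]
Op 11: note_on(66): voice 0 is free -> assigned | voices=[66 -]
Op 12: note_on(80): voice 1 is free -> assigned | voices=[66 80]

Answer: 76 63 81 73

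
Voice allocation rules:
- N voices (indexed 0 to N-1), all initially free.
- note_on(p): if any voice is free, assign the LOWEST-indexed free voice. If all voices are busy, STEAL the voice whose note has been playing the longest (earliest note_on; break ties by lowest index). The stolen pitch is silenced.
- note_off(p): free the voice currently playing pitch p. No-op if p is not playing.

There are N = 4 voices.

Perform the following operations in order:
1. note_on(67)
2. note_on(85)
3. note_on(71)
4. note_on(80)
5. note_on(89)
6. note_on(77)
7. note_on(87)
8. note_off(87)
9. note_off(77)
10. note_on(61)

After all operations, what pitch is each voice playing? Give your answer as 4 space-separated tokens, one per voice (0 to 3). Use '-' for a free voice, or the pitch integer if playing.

Op 1: note_on(67): voice 0 is free -> assigned | voices=[67 - - -]
Op 2: note_on(85): voice 1 is free -> assigned | voices=[67 85 - -]
Op 3: note_on(71): voice 2 is free -> assigned | voices=[67 85 71 -]
Op 4: note_on(80): voice 3 is free -> assigned | voices=[67 85 71 80]
Op 5: note_on(89): all voices busy, STEAL voice 0 (pitch 67, oldest) -> assign | voices=[89 85 71 80]
Op 6: note_on(77): all voices busy, STEAL voice 1 (pitch 85, oldest) -> assign | voices=[89 77 71 80]
Op 7: note_on(87): all voices busy, STEAL voice 2 (pitch 71, oldest) -> assign | voices=[89 77 87 80]
Op 8: note_off(87): free voice 2 | voices=[89 77 - 80]
Op 9: note_off(77): free voice 1 | voices=[89 - - 80]
Op 10: note_on(61): voice 1 is free -> assigned | voices=[89 61 - 80]

Answer: 89 61 - 80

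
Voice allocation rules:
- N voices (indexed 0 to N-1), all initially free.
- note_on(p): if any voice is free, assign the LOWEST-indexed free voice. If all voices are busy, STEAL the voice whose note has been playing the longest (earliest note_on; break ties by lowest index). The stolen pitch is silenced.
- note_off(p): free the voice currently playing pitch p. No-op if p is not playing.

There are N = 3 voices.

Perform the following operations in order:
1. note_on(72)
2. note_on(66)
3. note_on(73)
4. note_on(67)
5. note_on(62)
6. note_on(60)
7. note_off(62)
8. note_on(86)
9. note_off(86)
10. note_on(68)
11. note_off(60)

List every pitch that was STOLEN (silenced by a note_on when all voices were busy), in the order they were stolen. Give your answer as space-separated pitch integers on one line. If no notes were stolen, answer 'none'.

Op 1: note_on(72): voice 0 is free -> assigned | voices=[72 - -]
Op 2: note_on(66): voice 1 is free -> assigned | voices=[72 66 -]
Op 3: note_on(73): voice 2 is free -> assigned | voices=[72 66 73]
Op 4: note_on(67): all voices busy, STEAL voice 0 (pitch 72, oldest) -> assign | voices=[67 66 73]
Op 5: note_on(62): all voices busy, STEAL voice 1 (pitch 66, oldest) -> assign | voices=[67 62 73]
Op 6: note_on(60): all voices busy, STEAL voice 2 (pitch 73, oldest) -> assign | voices=[67 62 60]
Op 7: note_off(62): free voice 1 | voices=[67 - 60]
Op 8: note_on(86): voice 1 is free -> assigned | voices=[67 86 60]
Op 9: note_off(86): free voice 1 | voices=[67 - 60]
Op 10: note_on(68): voice 1 is free -> assigned | voices=[67 68 60]
Op 11: note_off(60): free voice 2 | voices=[67 68 -]

Answer: 72 66 73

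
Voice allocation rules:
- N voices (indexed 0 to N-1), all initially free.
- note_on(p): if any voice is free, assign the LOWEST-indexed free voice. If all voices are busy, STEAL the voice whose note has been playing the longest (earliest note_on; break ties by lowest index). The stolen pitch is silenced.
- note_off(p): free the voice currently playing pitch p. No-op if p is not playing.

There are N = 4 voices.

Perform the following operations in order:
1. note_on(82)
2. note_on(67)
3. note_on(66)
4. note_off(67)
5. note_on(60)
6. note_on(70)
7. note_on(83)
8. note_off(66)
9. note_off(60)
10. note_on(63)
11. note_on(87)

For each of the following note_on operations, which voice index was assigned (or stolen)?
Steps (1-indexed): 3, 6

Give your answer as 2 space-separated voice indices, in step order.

Op 1: note_on(82): voice 0 is free -> assigned | voices=[82 - - -]
Op 2: note_on(67): voice 1 is free -> assigned | voices=[82 67 - -]
Op 3: note_on(66): voice 2 is free -> assigned | voices=[82 67 66 -]
Op 4: note_off(67): free voice 1 | voices=[82 - 66 -]
Op 5: note_on(60): voice 1 is free -> assigned | voices=[82 60 66 -]
Op 6: note_on(70): voice 3 is free -> assigned | voices=[82 60 66 70]
Op 7: note_on(83): all voices busy, STEAL voice 0 (pitch 82, oldest) -> assign | voices=[83 60 66 70]
Op 8: note_off(66): free voice 2 | voices=[83 60 - 70]
Op 9: note_off(60): free voice 1 | voices=[83 - - 70]
Op 10: note_on(63): voice 1 is free -> assigned | voices=[83 63 - 70]
Op 11: note_on(87): voice 2 is free -> assigned | voices=[83 63 87 70]

Answer: 2 3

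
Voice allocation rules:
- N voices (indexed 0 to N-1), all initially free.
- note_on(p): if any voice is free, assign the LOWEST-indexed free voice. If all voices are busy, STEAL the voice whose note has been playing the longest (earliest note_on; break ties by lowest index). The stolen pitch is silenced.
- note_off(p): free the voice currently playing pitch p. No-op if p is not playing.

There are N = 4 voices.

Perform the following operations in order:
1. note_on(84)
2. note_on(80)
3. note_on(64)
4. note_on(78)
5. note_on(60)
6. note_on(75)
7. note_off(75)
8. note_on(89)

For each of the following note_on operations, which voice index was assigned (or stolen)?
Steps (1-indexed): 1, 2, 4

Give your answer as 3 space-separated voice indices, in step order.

Answer: 0 1 3

Derivation:
Op 1: note_on(84): voice 0 is free -> assigned | voices=[84 - - -]
Op 2: note_on(80): voice 1 is free -> assigned | voices=[84 80 - -]
Op 3: note_on(64): voice 2 is free -> assigned | voices=[84 80 64 -]
Op 4: note_on(78): voice 3 is free -> assigned | voices=[84 80 64 78]
Op 5: note_on(60): all voices busy, STEAL voice 0 (pitch 84, oldest) -> assign | voices=[60 80 64 78]
Op 6: note_on(75): all voices busy, STEAL voice 1 (pitch 80, oldest) -> assign | voices=[60 75 64 78]
Op 7: note_off(75): free voice 1 | voices=[60 - 64 78]
Op 8: note_on(89): voice 1 is free -> assigned | voices=[60 89 64 78]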